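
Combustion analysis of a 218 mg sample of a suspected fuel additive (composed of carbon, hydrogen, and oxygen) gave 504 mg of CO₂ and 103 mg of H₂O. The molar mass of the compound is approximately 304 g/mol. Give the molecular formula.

C16H16O6

mol C = 0.504 g CO₂ ÷ 44.009 g/mol = 0.01145 mol
mol H = 2 × 0.103 g H₂O ÷ 18.015 g/mol = 0.01143 mol
mass O = 0.218 − (0.1376 + 0.01153) = 0.06892 g → mol O = 0.06892 ÷ 15.999 = 0.004308 mol
Divide by the smallest (0.004308 mol): C 2.658, H 2.654, O 1.000
Multiplying each by 3 gives whole numbers: C 7.98, H 7.96, O 3.00
Empirical formula: C8H8O3
Empirical-formula mass = 152.15 g/mol; 304 ÷ 152.15 ≈ 2, so the molecular formula is C16H16O6.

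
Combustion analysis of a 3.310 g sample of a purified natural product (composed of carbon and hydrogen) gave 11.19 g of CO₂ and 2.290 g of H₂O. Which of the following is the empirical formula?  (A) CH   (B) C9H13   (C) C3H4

mol C = 11.19 g CO₂ ÷ 44.009 g/mol = 0.25427 mol
mol H = 2 × 2.290 g H₂O ÷ 18.015 g/mol = 0.25423 mol
Divide by the smallest (0.25423 mol): C 1.000, H 1.000

(A) CH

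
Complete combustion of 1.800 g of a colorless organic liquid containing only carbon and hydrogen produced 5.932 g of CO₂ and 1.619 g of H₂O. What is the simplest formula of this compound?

mol C = 5.932 g CO₂ ÷ 44.009 g/mol = 0.13479 mol
mol H = 2 × 1.619 g H₂O ÷ 18.015 g/mol = 0.17974 mol
Divide by the smallest (0.13479 mol): C 1.000, H 1.333
Multiplying each by 3 gives whole numbers: C 3.00, H 4.00

C3H4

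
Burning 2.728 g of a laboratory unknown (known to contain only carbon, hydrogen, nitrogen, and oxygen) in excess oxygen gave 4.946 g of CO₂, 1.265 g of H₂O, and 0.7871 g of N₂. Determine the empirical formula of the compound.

C4H5N2O

mol C = 4.946 g CO₂ ÷ 44.009 g/mol = 0.11239 mol
mol H = 2 × 1.265 g H₂O ÷ 18.015 g/mol = 0.14044 mol
mol N = 2 × 0.7871 g N₂ ÷ 28.014 g/mol = 0.056193 mol
mass O = 2.728 − (1.3499 + 0.14156 + 0.78710) = 0.44947 g → mol O = 0.44947 ÷ 15.999 = 0.028094 mol
Divide by the smallest (0.028094 mol): C 4.000, H 4.999, N 2.000, O 1.000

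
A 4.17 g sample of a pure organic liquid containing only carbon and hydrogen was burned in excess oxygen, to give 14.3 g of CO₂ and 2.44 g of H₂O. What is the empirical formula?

C6H5

mol C = 14.3 g CO₂ ÷ 44.009 g/mol = 0.3249 mol
mol H = 2 × 2.44 g H₂O ÷ 18.015 g/mol = 0.2709 mol
Divide by the smallest (0.2709 mol): C 1.200, H 1.000
Multiplying each by 5 gives whole numbers: C 6.00, H 5.00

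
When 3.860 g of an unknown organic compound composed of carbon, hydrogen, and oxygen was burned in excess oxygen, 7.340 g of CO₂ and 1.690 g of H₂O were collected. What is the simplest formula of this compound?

mol C = 7.340 g CO₂ ÷ 44.009 g/mol = 0.16678 mol
mol H = 2 × 1.690 g H₂O ÷ 18.015 g/mol = 0.18762 mol
mass O = 3.860 − (2.0032 + 0.18912) = 1.6676 g → mol O = 1.6676 ÷ 15.999 = 0.10423 mol
Divide by the smallest (0.10423 mol): C 1.600, H 1.800, O 1.000
Multiplying each by 5 gives whole numbers: C 8.00, H 9.00, O 5.00

C8H9O5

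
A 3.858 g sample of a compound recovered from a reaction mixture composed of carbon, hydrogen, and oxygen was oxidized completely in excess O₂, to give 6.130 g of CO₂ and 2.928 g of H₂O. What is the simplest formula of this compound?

C6H14O5

mol C = 6.130 g CO₂ ÷ 44.009 g/mol = 0.13929 mol
mol H = 2 × 2.928 g H₂O ÷ 18.015 g/mol = 0.32506 mol
mass O = 3.858 − (1.6730 + 0.32766) = 1.8573 g → mol O = 1.8573 ÷ 15.999 = 0.11609 mol
Divide by the smallest (0.11609 mol): C 1.200, H 2.800, O 1.000
Multiplying each by 5 gives whole numbers: C 6.00, H 14.00, O 5.00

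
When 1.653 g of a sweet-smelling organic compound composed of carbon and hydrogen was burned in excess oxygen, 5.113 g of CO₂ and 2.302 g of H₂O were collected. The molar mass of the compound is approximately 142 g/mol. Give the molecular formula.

mol C = 5.113 g CO₂ ÷ 44.009 g/mol = 0.11618 mol
mol H = 2 × 2.302 g H₂O ÷ 18.015 g/mol = 0.25556 mol
Divide by the smallest (0.11618 mol): C 1.000, H 2.200
Multiplying each by 5 gives whole numbers: C 5.00, H 11.00
Empirical formula: C5H11
Empirical-formula mass = 71.14 g/mol; 142 ÷ 71.14 ≈ 2, so the molecular formula is C10H22.

C10H22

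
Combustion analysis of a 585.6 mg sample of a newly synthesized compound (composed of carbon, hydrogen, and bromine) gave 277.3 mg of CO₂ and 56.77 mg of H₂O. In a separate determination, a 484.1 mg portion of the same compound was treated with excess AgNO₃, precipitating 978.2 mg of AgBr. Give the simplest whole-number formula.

CHBr

mol C = 0.2773 g CO₂ ÷ 44.009 g/mol = 0.0063010 mol
mol H = 2 × 0.05677 g H₂O ÷ 18.015 g/mol = 0.0063025 mol
From the AgBr data: mol Br per gram of compound = (0.9782 ÷ 187.772) ÷ 0.4841 = 0.010761 mol/g, so in the 0.5856 g combustion sample mol Br = 0.0063018 mol
Divide by the smallest (0.0063010 mol): C 1.000, H 1.000, Br 1.000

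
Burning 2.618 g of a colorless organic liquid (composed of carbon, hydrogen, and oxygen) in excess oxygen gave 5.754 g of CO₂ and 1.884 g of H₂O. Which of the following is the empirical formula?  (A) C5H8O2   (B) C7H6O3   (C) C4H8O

(A) C5H8O2

mol C = 5.754 g CO₂ ÷ 44.009 g/mol = 0.13075 mol
mol H = 2 × 1.884 g H₂O ÷ 18.015 g/mol = 0.20916 mol
mass O = 2.618 − (1.5704 + 0.21083) = 0.83678 g → mol O = 0.83678 ÷ 15.999 = 0.052302 mol
Divide by the smallest (0.052302 mol): C 2.500, H 3.999, O 1.000
Multiplying each by 2 gives whole numbers: C 5.00, H 8.00, O 2.00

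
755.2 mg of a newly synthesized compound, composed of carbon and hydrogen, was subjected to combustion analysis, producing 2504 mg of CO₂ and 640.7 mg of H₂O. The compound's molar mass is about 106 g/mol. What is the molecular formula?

mol C = 2.504 g CO₂ ÷ 44.009 g/mol = 0.056897 mol
mol H = 2 × 0.6407 g H₂O ÷ 18.015 g/mol = 0.071130 mol
Divide by the smallest (0.056897 mol): C 1.000, H 1.250
Multiplying each by 4 gives whole numbers: C 4.00, H 5.00
Empirical formula: C4H5
Empirical-formula mass = 53.08 g/mol; 106 ÷ 53.08 ≈ 2, so the molecular formula is C8H10.

C8H10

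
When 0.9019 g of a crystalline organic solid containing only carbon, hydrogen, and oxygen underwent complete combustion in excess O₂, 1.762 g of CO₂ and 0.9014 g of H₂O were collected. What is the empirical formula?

C2H5O

mol C = 1.762 g CO₂ ÷ 44.009 g/mol = 0.040037 mol
mol H = 2 × 0.9014 g H₂O ÷ 18.015 g/mol = 0.10007 mol
mass O = 0.9019 − (0.48089 + 0.10087) = 0.32014 g → mol O = 0.32014 ÷ 15.999 = 0.020010 mol
Divide by the smallest (0.020010 mol): C 2.001, H 5.001, O 1.000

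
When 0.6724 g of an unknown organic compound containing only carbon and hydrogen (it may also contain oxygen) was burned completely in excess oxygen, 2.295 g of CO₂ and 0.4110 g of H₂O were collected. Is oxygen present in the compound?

no

mol C = 2.295 g CO₂ ÷ 44.009 g/mol = 0.052148 mol
mol H = 2 × 0.4110 g H₂O ÷ 18.015 g/mol = 0.045629 mol
C and H together account for 0.67235 g — essentially the entire 0.6724 g sample — so the compound contains no oxygen.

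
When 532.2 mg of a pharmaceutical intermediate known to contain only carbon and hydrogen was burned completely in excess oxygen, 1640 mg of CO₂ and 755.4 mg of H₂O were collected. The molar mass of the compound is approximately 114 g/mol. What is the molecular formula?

C8H18

mol C = 1.640 g CO₂ ÷ 44.009 g/mol = 0.037265 mol
mol H = 2 × 0.7554 g H₂O ÷ 18.015 g/mol = 0.083863 mol
Divide by the smallest (0.037265 mol): C 1.000, H 2.250
Multiplying each by 4 gives whole numbers: C 4.00, H 9.00
Empirical formula: C4H9
Empirical-formula mass = 57.12 g/mol; 114 ÷ 57.12 ≈ 2, so the molecular formula is C8H18.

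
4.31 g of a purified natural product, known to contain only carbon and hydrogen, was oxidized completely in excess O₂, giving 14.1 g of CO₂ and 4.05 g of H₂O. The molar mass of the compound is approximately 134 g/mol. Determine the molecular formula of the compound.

C10H14

mol C = 14.1 g CO₂ ÷ 44.009 g/mol = 0.3204 mol
mol H = 2 × 4.05 g H₂O ÷ 18.015 g/mol = 0.4496 mol
Divide by the smallest (0.3204 mol): C 1.000, H 1.403
Multiplying each by 5 gives whole numbers: C 5.00, H 7.02
Empirical formula: C5H7
Empirical-formula mass = 67.11 g/mol; 134 ÷ 67.11 ≈ 2, so the molecular formula is C10H14.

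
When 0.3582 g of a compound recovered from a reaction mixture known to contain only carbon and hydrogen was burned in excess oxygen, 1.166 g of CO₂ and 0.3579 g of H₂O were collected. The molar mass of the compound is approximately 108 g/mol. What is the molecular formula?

mol C = 1.166 g CO₂ ÷ 44.009 g/mol = 0.026495 mol
mol H = 2 × 0.3579 g H₂O ÷ 18.015 g/mol = 0.039734 mol
Divide by the smallest (0.026495 mol): C 1.000, H 1.500
Multiplying each by 2 gives whole numbers: C 2.00, H 3.00
Empirical formula: C2H3
Empirical-formula mass = 27.05 g/mol; 108 ÷ 27.05 ≈ 4, so the molecular formula is C8H12.

C8H12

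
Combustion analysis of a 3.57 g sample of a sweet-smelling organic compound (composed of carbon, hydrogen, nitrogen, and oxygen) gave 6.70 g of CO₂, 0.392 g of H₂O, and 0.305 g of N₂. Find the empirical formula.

C7H2NO4

mol C = 6.70 g CO₂ ÷ 44.009 g/mol = 0.1522 mol
mol H = 2 × 0.392 g H₂O ÷ 18.015 g/mol = 0.04352 mol
mol N = 2 × 0.305 g N₂ ÷ 28.014 g/mol = 0.02177 mol
mass O = 3.57 − (1.829 + 0.04387 + 0.3050) = 1.393 g → mol O = 1.393 ÷ 15.999 = 0.08704 mol
Divide by the smallest (0.02177 mol): C 6.992, H 1.999, N 1.000, O 3.997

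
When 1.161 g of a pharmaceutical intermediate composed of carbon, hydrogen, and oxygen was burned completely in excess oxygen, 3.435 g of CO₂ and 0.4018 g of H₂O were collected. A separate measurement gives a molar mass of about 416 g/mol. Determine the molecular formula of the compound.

mol C = 3.435 g CO₂ ÷ 44.009 g/mol = 0.078052 mol
mol H = 2 × 0.4018 g H₂O ÷ 18.015 g/mol = 0.044607 mol
mass O = 1.161 − (0.93749 + 0.044964) = 0.17855 g → mol O = 0.17855 ÷ 15.999 = 0.011160 mol
Divide by the smallest (0.011160 mol): C 6.994, H 3.997, O 1.000
Empirical formula: C7H4O
Empirical-formula mass = 104.11 g/mol; 416 ÷ 104.11 ≈ 4, so the molecular formula is C28H16O4.

C28H16O4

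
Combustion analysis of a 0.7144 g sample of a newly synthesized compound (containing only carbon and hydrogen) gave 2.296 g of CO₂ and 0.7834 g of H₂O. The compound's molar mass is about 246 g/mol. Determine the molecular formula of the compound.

C18H30

mol C = 2.296 g CO₂ ÷ 44.009 g/mol = 0.052171 mol
mol H = 2 × 0.7834 g H₂O ÷ 18.015 g/mol = 0.086972 mol
Divide by the smallest (0.052171 mol): C 1.000, H 1.667
Multiplying each by 3 gives whole numbers: C 3.00, H 5.00
Empirical formula: C3H5
Empirical-formula mass = 41.07 g/mol; 246 ÷ 41.07 ≈ 6, so the molecular formula is C18H30.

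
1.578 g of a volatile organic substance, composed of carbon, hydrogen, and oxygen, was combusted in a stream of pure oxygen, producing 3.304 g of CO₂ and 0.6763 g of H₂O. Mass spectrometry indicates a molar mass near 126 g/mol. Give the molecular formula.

mol C = 3.304 g CO₂ ÷ 44.009 g/mol = 0.075076 mol
mol H = 2 × 0.6763 g H₂O ÷ 18.015 g/mol = 0.075082 mol
mass O = 1.578 − (0.90173 + 0.075683) = 0.60059 g → mol O = 0.60059 ÷ 15.999 = 0.037539 mol
Divide by the smallest (0.037539 mol): C 2.000, H 2.000, O 1.000
Empirical formula: C2H2O
Empirical-formula mass = 42.04 g/mol; 126 ÷ 42.04 ≈ 3, so the molecular formula is C6H6O3.

C6H6O3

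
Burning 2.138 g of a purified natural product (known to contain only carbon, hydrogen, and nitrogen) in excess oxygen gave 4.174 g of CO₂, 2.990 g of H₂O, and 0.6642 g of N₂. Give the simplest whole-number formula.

C2H7N

mol C = 4.174 g CO₂ ÷ 44.009 g/mol = 0.094844 mol
mol H = 2 × 2.990 g H₂O ÷ 18.015 g/mol = 0.33195 mol
mol N = 2 × 0.6642 g N₂ ÷ 28.014 g/mol = 0.047419 mol
Divide by the smallest (0.047419 mol): C 2.000, H 7.000, N 1.000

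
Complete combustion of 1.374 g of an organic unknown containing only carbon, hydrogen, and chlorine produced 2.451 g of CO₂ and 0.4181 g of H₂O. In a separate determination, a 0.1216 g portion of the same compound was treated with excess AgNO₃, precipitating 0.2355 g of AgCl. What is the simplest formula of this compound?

C6H5Cl2

mol C = 2.451 g CO₂ ÷ 44.009 g/mol = 0.055693 mol
mol H = 2 × 0.4181 g H₂O ÷ 18.015 g/mol = 0.046417 mol
From the AgCl data: mol Cl per gram of compound = (0.2355 ÷ 143.318) ÷ 0.1216 = 0.013513 mol/g, so in the 1.374 g combustion sample mol Cl = 0.018567 mol
Divide by the smallest (0.018567 mol): C 3.000, H 2.500, Cl 1.000
Multiplying each by 2 gives whole numbers: C 6.00, H 5.00, Cl 2.00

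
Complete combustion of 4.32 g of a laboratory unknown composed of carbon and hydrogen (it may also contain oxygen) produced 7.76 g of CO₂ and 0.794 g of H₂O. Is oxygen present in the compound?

mol C = 7.76 g CO₂ ÷ 44.009 g/mol = 0.1763 mol
mol H = 2 × 0.794 g H₂O ÷ 18.015 g/mol = 0.08815 mol
C and H account for only 2.207 g of the 4.32 g sample; the remaining 2.113 g must be oxygen.

yes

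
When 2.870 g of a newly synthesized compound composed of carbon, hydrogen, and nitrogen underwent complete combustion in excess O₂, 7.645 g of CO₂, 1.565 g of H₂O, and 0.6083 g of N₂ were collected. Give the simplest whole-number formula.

C4H4N

mol C = 7.645 g CO₂ ÷ 44.009 g/mol = 0.17371 mol
mol H = 2 × 1.565 g H₂O ÷ 18.015 g/mol = 0.17374 mol
mol N = 2 × 0.6083 g N₂ ÷ 28.014 g/mol = 0.043428 mol
Divide by the smallest (0.043428 mol): C 4.000, H 4.001, N 1.000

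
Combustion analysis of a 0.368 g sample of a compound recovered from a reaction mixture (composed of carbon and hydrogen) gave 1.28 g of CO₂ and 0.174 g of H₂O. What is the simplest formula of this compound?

mol C = 1.28 g CO₂ ÷ 44.009 g/mol = 0.02908 mol
mol H = 2 × 0.174 g H₂O ÷ 18.015 g/mol = 0.01932 mol
Divide by the smallest (0.01932 mol): C 1.506, H 1.000
Multiplying each by 2 gives whole numbers: C 3.01, H 2.00

C3H2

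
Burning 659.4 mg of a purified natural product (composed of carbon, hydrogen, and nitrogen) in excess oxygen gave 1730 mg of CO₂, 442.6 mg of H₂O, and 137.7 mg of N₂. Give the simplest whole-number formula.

mol C = 1.730 g CO₂ ÷ 44.009 g/mol = 0.039310 mol
mol H = 2 × 0.4426 g H₂O ÷ 18.015 g/mol = 0.049137 mol
mol N = 2 × 0.1377 g N₂ ÷ 28.014 g/mol = 0.0098308 mol
Divide by the smallest (0.0098308 mol): C 3.999, H 4.998, N 1.000

C4H5N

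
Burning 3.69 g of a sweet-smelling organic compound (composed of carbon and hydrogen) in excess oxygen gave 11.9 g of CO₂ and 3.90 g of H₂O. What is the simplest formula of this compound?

mol C = 11.9 g CO₂ ÷ 44.009 g/mol = 0.2704 mol
mol H = 2 × 3.90 g H₂O ÷ 18.015 g/mol = 0.4330 mol
Divide by the smallest (0.2704 mol): C 1.000, H 1.601
Multiplying each by 5 gives whole numbers: C 5.00, H 8.01

C5H8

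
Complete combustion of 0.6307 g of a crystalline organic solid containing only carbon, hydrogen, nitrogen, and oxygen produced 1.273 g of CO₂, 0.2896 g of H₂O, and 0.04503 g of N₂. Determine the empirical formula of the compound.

C9H10NO4

mol C = 1.273 g CO₂ ÷ 44.009 g/mol = 0.028926 mol
mol H = 2 × 0.2896 g H₂O ÷ 18.015 g/mol = 0.032151 mol
mol N = 2 × 0.04503 g N₂ ÷ 28.014 g/mol = 0.0032148 mol
mass O = 0.6307 − (0.34743 + 0.032408 + 0.045030) = 0.20583 g → mol O = 0.20583 ÷ 15.999 = 0.012865 mol
Divide by the smallest (0.0032148 mol): C 8.998, H 10.001, N 1.000, O 4.002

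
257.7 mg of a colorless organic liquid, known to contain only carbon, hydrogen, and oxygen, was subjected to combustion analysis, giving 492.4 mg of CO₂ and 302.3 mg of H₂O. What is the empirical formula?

C2H6O

mol C = 0.4924 g CO₂ ÷ 44.009 g/mol = 0.011189 mol
mol H = 2 × 0.3023 g H₂O ÷ 18.015 g/mol = 0.033561 mol
mass O = 0.2577 − (0.13439 + 0.033829) = 0.089484 g → mol O = 0.089484 ÷ 15.999 = 0.0055931 mol
Divide by the smallest (0.0055931 mol): C 2.000, H 6.000, O 1.000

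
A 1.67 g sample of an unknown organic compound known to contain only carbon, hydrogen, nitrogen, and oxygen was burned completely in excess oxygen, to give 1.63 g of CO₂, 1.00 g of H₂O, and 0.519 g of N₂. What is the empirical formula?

CH3NO

mol C = 1.63 g CO₂ ÷ 44.009 g/mol = 0.03704 mol
mol H = 2 × 1.00 g H₂O ÷ 18.015 g/mol = 0.1110 mol
mol N = 2 × 0.519 g N₂ ÷ 28.014 g/mol = 0.03705 mol
mass O = 1.67 − (0.4449 + 0.1119 + 0.5190) = 0.5942 g → mol O = 0.5942 ÷ 15.999 = 0.03714 mol
Divide by the smallest (0.03704 mol): C 1.000, H 2.997, N 1.000, O 1.003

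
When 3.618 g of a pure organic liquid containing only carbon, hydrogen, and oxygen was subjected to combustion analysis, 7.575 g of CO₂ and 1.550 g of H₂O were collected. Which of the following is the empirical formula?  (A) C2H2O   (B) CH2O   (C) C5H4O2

(A) C2H2O

mol C = 7.575 g CO₂ ÷ 44.009 g/mol = 0.17212 mol
mol H = 2 × 1.550 g H₂O ÷ 18.015 g/mol = 0.17208 mol
mass O = 3.618 − (2.0674 + 0.17346) = 1.3772 g → mol O = 1.3772 ÷ 15.999 = 0.086078 mol
Divide by the smallest (0.086078 mol): C 2.000, H 1.999, O 1.000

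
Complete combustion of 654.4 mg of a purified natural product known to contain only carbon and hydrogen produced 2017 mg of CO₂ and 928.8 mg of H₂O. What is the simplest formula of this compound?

C4H9

mol C = 2.017 g CO₂ ÷ 44.009 g/mol = 0.045832 mol
mol H = 2 × 0.9288 g H₂O ÷ 18.015 g/mol = 0.10311 mol
Divide by the smallest (0.045832 mol): C 1.000, H 2.250
Multiplying each by 4 gives whole numbers: C 4.00, H 9.00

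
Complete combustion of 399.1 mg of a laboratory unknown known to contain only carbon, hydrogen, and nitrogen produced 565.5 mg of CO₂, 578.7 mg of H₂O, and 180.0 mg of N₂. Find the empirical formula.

CH5N

mol C = 0.5655 g CO₂ ÷ 44.009 g/mol = 0.012850 mol
mol H = 2 × 0.5787 g H₂O ÷ 18.015 g/mol = 0.064246 mol
mol N = 2 × 0.1800 g N₂ ÷ 28.014 g/mol = 0.012851 mol
Divide by the smallest (0.012850 mol): C 1.000, H 5.000, N 1.000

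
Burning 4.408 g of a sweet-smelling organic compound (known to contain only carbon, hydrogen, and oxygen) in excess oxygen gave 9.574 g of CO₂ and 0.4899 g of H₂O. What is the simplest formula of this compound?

C4HO2

mol C = 9.574 g CO₂ ÷ 44.009 g/mol = 0.21755 mol
mol H = 2 × 0.4899 g H₂O ÷ 18.015 g/mol = 0.054388 mol
mass O = 4.408 − (2.6129 + 0.054823) = 1.7402 g → mol O = 1.7402 ÷ 15.999 = 0.10877 mol
Divide by the smallest (0.054388 mol): C 4.000, H 1.000, O 2.000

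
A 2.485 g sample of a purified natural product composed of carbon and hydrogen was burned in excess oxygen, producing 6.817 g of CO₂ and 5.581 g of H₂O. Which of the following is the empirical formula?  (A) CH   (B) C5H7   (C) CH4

mol C = 6.817 g CO₂ ÷ 44.009 g/mol = 0.15490 mol
mol H = 2 × 5.581 g H₂O ÷ 18.015 g/mol = 0.61959 mol
Divide by the smallest (0.15490 mol): C 1.000, H 4.000

(C) CH4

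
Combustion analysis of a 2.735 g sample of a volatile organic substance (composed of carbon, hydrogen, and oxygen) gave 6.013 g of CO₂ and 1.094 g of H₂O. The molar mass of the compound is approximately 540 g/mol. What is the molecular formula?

mol C = 6.013 g CO₂ ÷ 44.009 g/mol = 0.13663 mol
mol H = 2 × 1.094 g H₂O ÷ 18.015 g/mol = 0.12145 mol
mass O = 2.735 − (1.6411 + 0.12243) = 0.97150 g → mol O = 0.97150 ÷ 15.999 = 0.060722 mol
Divide by the smallest (0.060722 mol): C 2.250, H 2.000, O 1.000
Multiplying each by 4 gives whole numbers: C 9.00, H 8.00, O 4.00
Empirical formula: C9H8O4
Empirical-formula mass = 180.16 g/mol; 540 ÷ 180.16 ≈ 3, so the molecular formula is C27H24O12.

C27H24O12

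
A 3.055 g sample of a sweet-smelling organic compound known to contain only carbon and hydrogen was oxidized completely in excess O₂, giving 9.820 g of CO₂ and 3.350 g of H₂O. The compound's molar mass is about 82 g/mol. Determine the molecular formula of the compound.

mol C = 9.820 g CO₂ ÷ 44.009 g/mol = 0.22314 mol
mol H = 2 × 3.350 g H₂O ÷ 18.015 g/mol = 0.37191 mol
Divide by the smallest (0.22314 mol): C 1.000, H 1.667
Multiplying each by 3 gives whole numbers: C 3.00, H 5.00
Empirical formula: C3H5
Empirical-formula mass = 41.07 g/mol; 82 ÷ 41.07 ≈ 2, so the molecular formula is C6H10.

C6H10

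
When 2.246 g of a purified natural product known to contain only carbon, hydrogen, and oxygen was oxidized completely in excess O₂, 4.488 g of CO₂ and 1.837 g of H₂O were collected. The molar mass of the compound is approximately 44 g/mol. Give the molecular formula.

mol C = 4.488 g CO₂ ÷ 44.009 g/mol = 0.10198 mol
mol H = 2 × 1.837 g H₂O ÷ 18.015 g/mol = 0.20394 mol
mass O = 2.246 − (1.2249 + 0.20557) = 0.81556 g → mol O = 0.81556 ÷ 15.999 = 0.050975 mol
Divide by the smallest (0.050975 mol): C 2.001, H 4.001, O 1.000
Empirical formula: C2H4O
Empirical-formula mass = 44.05 g/mol; 44 ÷ 44.05 ≈ 1, so the molecular formula is C2H4O.

C2H4O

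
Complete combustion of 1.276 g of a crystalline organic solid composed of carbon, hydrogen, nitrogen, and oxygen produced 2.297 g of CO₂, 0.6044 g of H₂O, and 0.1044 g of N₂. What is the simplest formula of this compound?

mol C = 2.297 g CO₂ ÷ 44.009 g/mol = 0.052194 mol
mol H = 2 × 0.6044 g H₂O ÷ 18.015 g/mol = 0.067100 mol
mol N = 2 × 0.1044 g N₂ ÷ 28.014 g/mol = 0.0074534 mol
mass O = 1.276 − (0.62690 + 0.067636 + 0.10440) = 0.47706 g → mol O = 0.47706 ÷ 15.999 = 0.029818 mol
Divide by the smallest (0.0074534 mol): C 7.003, H 9.003, N 1.000, O 4.001

C7H9NO4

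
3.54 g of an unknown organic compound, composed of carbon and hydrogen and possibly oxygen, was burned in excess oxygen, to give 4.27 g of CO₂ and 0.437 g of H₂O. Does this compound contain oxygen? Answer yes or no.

mol C = 4.27 g CO₂ ÷ 44.009 g/mol = 0.09703 mol
mol H = 2 × 0.437 g H₂O ÷ 18.015 g/mol = 0.04852 mol
C and H account for only 1.214 g of the 3.54 g sample; the remaining 2.326 g must be oxygen.

yes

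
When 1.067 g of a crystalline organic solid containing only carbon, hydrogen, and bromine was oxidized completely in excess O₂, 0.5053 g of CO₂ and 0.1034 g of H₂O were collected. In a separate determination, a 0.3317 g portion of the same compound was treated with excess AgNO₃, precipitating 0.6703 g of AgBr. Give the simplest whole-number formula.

mol C = 0.5053 g CO₂ ÷ 44.009 g/mol = 0.011482 mol
mol H = 2 × 0.1034 g H₂O ÷ 18.015 g/mol = 0.011479 mol
From the AgBr data: mol Br per gram of compound = (0.6703 ÷ 187.772) ÷ 0.3317 = 0.010762 mol/g, so in the 1.067 g combustion sample mol Br = 0.011483 mol
Divide by the smallest (0.011479 mol): C 1.000, H 1.000, Br 1.000

CHBr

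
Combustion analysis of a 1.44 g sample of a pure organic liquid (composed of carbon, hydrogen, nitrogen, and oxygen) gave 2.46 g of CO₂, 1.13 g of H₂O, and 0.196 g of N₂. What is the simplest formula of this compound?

mol C = 2.46 g CO₂ ÷ 44.009 g/mol = 0.05590 mol
mol H = 2 × 1.13 g H₂O ÷ 18.015 g/mol = 0.1255 mol
mol N = 2 × 0.196 g N₂ ÷ 28.014 g/mol = 0.01399 mol
mass O = 1.44 − (0.6714 + 0.1265 + 0.1960) = 0.4462 g → mol O = 0.4462 ÷ 15.999 = 0.02789 mol
Divide by the smallest (0.01399 mol): C 3.995, H 8.965, N 1.000, O 1.993

C4H9NO2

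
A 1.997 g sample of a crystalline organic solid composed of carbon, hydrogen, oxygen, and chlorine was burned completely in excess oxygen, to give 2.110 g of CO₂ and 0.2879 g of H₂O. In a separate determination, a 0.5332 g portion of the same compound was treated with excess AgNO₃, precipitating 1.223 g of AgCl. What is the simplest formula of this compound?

mol C = 2.110 g CO₂ ÷ 44.009 g/mol = 0.047945 mol
mol H = 2 × 0.2879 g H₂O ÷ 18.015 g/mol = 0.031962 mol
From the AgCl data: mol Cl per gram of compound = (1.223 ÷ 143.318) ÷ 0.5332 = 0.016004 mol/g, so in the 1.997 g combustion sample mol Cl = 0.031961 mol
mass O = 1.997 − (0.57586 + 0.032218 + 1.1330) = 0.25592 g → mol O = 0.25592 ÷ 15.999 = 0.015996 mol
Divide by the smallest (0.015996 mol): C 2.997, H 1.998, Cl 1.998, O 1.000

C3H2Cl2O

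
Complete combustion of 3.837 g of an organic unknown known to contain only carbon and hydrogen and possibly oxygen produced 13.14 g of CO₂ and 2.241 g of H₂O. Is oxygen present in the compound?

no

mol C = 13.14 g CO₂ ÷ 44.009 g/mol = 0.29858 mol
mol H = 2 × 2.241 g H₂O ÷ 18.015 g/mol = 0.24879 mol
C and H together account for 3.8370 g — essentially the entire 3.837 g sample — so the compound contains no oxygen.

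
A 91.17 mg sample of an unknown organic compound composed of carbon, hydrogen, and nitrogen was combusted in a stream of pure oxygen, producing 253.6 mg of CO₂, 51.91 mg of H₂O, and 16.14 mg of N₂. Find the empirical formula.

C5H5N

mol C = 0.2536 g CO₂ ÷ 44.009 g/mol = 0.0057625 mol
mol H = 2 × 0.05191 g H₂O ÷ 18.015 g/mol = 0.0057630 mol
mol N = 2 × 0.01614 g N₂ ÷ 28.014 g/mol = 0.0011523 mol
Divide by the smallest (0.0011523 mol): C 5.001, H 5.001, N 1.000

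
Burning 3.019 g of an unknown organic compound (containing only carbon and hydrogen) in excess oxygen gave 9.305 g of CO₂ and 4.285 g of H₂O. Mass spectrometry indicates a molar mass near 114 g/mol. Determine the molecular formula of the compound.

mol C = 9.305 g CO₂ ÷ 44.009 g/mol = 0.21143 mol
mol H = 2 × 4.285 g H₂O ÷ 18.015 g/mol = 0.47571 mol
Divide by the smallest (0.21143 mol): C 1.000, H 2.250
Multiplying each by 4 gives whole numbers: C 4.00, H 9.00
Empirical formula: C4H9
Empirical-formula mass = 57.12 g/mol; 114 ÷ 57.12 ≈ 2, so the molecular formula is C8H18.

C8H18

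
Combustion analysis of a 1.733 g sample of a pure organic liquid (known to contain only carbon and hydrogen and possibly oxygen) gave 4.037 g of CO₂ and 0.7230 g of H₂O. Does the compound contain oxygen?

yes

mol C = 4.037 g CO₂ ÷ 44.009 g/mol = 0.091731 mol
mol H = 2 × 0.7230 g H₂O ÷ 18.015 g/mol = 0.080266 mol
C and H account for only 1.1827 g of the 1.733 g sample; the remaining 0.55031 g must be oxygen.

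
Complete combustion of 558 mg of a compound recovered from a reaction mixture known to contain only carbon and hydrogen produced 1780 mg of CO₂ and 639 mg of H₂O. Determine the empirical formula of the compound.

mol C = 1.78 g CO₂ ÷ 44.009 g/mol = 0.04045 mol
mol H = 2 × 0.639 g H₂O ÷ 18.015 g/mol = 0.07094 mol
Divide by the smallest (0.04045 mol): C 1.000, H 1.754
Multiplying each by 4 gives whole numbers: C 4.00, H 7.02

C4H7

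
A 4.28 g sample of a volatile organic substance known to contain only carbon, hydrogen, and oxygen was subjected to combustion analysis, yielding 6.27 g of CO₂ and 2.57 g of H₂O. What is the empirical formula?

mol C = 6.27 g CO₂ ÷ 44.009 g/mol = 0.1425 mol
mol H = 2 × 2.57 g H₂O ÷ 18.015 g/mol = 0.2853 mol
mass O = 4.28 − (1.711 + 0.2876) = 2.281 g → mol O = 2.281 ÷ 15.999 = 0.1426 mol
Divide by the smallest (0.1425 mol): C 1.000, H 2.003, O 1.001

CH2O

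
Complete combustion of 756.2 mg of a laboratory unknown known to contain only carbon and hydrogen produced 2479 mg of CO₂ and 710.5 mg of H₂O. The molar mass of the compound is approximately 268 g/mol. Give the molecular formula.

C20H28

mol C = 2.479 g CO₂ ÷ 44.009 g/mol = 0.056329 mol
mol H = 2 × 0.7105 g H₂O ÷ 18.015 g/mol = 0.078879 mol
Divide by the smallest (0.056329 mol): C 1.000, H 1.400
Multiplying each by 5 gives whole numbers: C 5.00, H 7.00
Empirical formula: C5H7
Empirical-formula mass = 67.11 g/mol; 268 ÷ 67.11 ≈ 4, so the molecular formula is C20H28.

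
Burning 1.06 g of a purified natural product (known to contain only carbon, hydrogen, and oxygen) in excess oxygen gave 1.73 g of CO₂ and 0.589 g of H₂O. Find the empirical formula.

mol C = 1.73 g CO₂ ÷ 44.009 g/mol = 0.03931 mol
mol H = 2 × 0.589 g H₂O ÷ 18.015 g/mol = 0.06539 mol
mass O = 1.06 − (0.4722 + 0.06591) = 0.5219 g → mol O = 0.5219 ÷ 15.999 = 0.03262 mol
Divide by the smallest (0.03262 mol): C 1.205, H 2.004, O 1.000
Multiplying each by 5 gives whole numbers: C 6.02, H 10.02, O 5.00

C6H10O5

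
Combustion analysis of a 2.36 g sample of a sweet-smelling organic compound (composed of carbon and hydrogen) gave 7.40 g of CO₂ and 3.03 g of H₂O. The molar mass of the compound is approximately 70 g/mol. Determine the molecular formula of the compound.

C5H10

mol C = 7.40 g CO₂ ÷ 44.009 g/mol = 0.1681 mol
mol H = 2 × 3.03 g H₂O ÷ 18.015 g/mol = 0.3364 mol
Divide by the smallest (0.1681 mol): C 1.000, H 2.001
Empirical formula: CH2
Empirical-formula mass = 14.03 g/mol; 70 ÷ 14.03 ≈ 5, so the molecular formula is C5H10.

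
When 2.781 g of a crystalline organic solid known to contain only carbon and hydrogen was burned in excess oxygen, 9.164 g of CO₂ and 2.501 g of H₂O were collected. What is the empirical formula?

mol C = 9.164 g CO₂ ÷ 44.009 g/mol = 0.20823 mol
mol H = 2 × 2.501 g H₂O ÷ 18.015 g/mol = 0.27766 mol
Divide by the smallest (0.20823 mol): C 1.000, H 1.333
Multiplying each by 3 gives whole numbers: C 3.00, H 4.00

C3H4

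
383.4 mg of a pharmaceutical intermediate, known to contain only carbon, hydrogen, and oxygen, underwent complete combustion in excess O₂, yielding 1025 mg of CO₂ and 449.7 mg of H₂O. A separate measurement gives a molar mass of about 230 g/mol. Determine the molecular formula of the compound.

mol C = 1.025 g CO₂ ÷ 44.009 g/mol = 0.023291 mol
mol H = 2 × 0.4497 g H₂O ÷ 18.015 g/mol = 0.049925 mol
mass O = 0.3834 − (0.27974 + 0.050324) = 0.053331 g → mol O = 0.053331 ÷ 15.999 = 0.0033334 mol
Divide by the smallest (0.0033334 mol): C 6.987, H 14.977, O 1.000
Empirical formula: C7H15O
Empirical-formula mass = 115.20 g/mol; 230 ÷ 115.20 ≈ 2, so the molecular formula is C14H30O2.

C14H30O2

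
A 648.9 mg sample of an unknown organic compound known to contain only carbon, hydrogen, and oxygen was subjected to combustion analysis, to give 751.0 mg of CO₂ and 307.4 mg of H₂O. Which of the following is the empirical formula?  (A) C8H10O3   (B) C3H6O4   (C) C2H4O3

mol C = 0.7510 g CO₂ ÷ 44.009 g/mol = 0.017065 mol
mol H = 2 × 0.3074 g H₂O ÷ 18.015 g/mol = 0.034127 mol
mass O = 0.6489 − (0.20496 + 0.034400) = 0.40954 g → mol O = 0.40954 ÷ 15.999 = 0.025598 mol
Divide by the smallest (0.017065 mol): C 1.000, H 2.000, O 1.500
Multiplying each by 2 gives whole numbers: C 2.00, H 4.00, O 3.00

(C) C2H4O3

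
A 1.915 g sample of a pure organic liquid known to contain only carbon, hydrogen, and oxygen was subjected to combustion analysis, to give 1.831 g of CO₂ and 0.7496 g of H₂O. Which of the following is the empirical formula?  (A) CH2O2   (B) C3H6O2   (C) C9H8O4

(A) CH2O2

mol C = 1.831 g CO₂ ÷ 44.009 g/mol = 0.041605 mol
mol H = 2 × 0.7496 g H₂O ÷ 18.015 g/mol = 0.083220 mol
mass O = 1.915 − (0.49972 + 0.083885) = 1.3314 g → mol O = 1.3314 ÷ 15.999 = 0.083217 mol
Divide by the smallest (0.041605 mol): C 1.000, H 2.000, O 2.000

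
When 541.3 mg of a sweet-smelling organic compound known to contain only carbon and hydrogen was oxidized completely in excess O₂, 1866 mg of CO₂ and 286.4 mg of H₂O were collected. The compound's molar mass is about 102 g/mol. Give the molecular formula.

C8H6

mol C = 1.866 g CO₂ ÷ 44.009 g/mol = 0.042400 mol
mol H = 2 × 0.2864 g H₂O ÷ 18.015 g/mol = 0.031796 mol
Divide by the smallest (0.031796 mol): C 1.334, H 1.000
Multiplying each by 3 gives whole numbers: C 4.00, H 3.00
Empirical formula: C4H3
Empirical-formula mass = 51.07 g/mol; 102 ÷ 51.07 ≈ 2, so the molecular formula is C8H6.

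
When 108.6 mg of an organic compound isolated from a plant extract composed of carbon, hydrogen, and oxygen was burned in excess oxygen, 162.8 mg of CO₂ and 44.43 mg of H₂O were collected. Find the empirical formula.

C3H4O3

mol C = 0.1628 g CO₂ ÷ 44.009 g/mol = 0.0036992 mol
mol H = 2 × 0.04443 g H₂O ÷ 18.015 g/mol = 0.0049326 mol
mass O = 0.1086 − (0.044432 + 0.0049720) = 0.059196 g → mol O = 0.059196 ÷ 15.999 = 0.0037000 mol
Divide by the smallest (0.0036992 mol): C 1.000, H 1.333, O 1.000
Multiplying each by 3 gives whole numbers: C 3.00, H 4.00, O 3.00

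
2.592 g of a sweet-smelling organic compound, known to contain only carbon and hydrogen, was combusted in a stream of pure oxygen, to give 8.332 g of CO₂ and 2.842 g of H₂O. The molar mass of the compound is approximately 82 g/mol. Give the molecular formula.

mol C = 8.332 g CO₂ ÷ 44.009 g/mol = 0.18932 mol
mol H = 2 × 2.842 g H₂O ÷ 18.015 g/mol = 0.31551 mol
Divide by the smallest (0.18932 mol): C 1.000, H 1.667
Multiplying each by 3 gives whole numbers: C 3.00, H 5.00
Empirical formula: C3H5
Empirical-formula mass = 41.07 g/mol; 82 ÷ 41.07 ≈ 2, so the molecular formula is C6H10.

C6H10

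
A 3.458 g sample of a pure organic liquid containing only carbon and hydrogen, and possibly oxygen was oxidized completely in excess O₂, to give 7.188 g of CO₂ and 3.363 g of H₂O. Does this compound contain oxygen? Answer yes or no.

yes

mol C = 7.188 g CO₂ ÷ 44.009 g/mol = 0.16333 mol
mol H = 2 × 3.363 g H₂O ÷ 18.015 g/mol = 0.37336 mol
C and H account for only 2.3381 g of the 3.458 g sample; the remaining 1.1199 g must be oxygen.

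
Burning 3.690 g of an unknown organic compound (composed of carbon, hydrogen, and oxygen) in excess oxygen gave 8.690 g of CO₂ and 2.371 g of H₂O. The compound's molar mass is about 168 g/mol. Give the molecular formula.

mol C = 8.690 g CO₂ ÷ 44.009 g/mol = 0.19746 mol
mol H = 2 × 2.371 g H₂O ÷ 18.015 g/mol = 0.26323 mol
mass O = 3.690 − (2.3717 + 0.26533) = 1.0530 g → mol O = 1.0530 ÷ 15.999 = 0.065815 mol
Divide by the smallest (0.065815 mol): C 3.000, H 3.999, O 1.000
Empirical formula: C3H4O
Empirical-formula mass = 56.06 g/mol; 168 ÷ 56.06 ≈ 3, so the molecular formula is C9H12O3.

C9H12O3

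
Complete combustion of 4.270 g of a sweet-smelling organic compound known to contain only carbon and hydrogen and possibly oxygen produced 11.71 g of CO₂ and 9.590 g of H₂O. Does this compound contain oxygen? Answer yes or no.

mol C = 11.71 g CO₂ ÷ 44.009 g/mol = 0.26608 mol
mol H = 2 × 9.590 g H₂O ÷ 18.015 g/mol = 1.0647 mol
C and H together account for 4.2691 g — essentially the entire 4.270 g sample — so the compound contains no oxygen.

no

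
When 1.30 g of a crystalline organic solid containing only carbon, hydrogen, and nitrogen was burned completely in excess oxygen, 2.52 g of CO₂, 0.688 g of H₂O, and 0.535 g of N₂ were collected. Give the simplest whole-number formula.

mol C = 2.52 g CO₂ ÷ 44.009 g/mol = 0.05726 mol
mol H = 2 × 0.688 g H₂O ÷ 18.015 g/mol = 0.07638 mol
mol N = 2 × 0.535 g N₂ ÷ 28.014 g/mol = 0.03820 mol
Divide by the smallest (0.03820 mol): C 1.499, H 2.000, N 1.000
Multiplying each by 2 gives whole numbers: C 3.00, H 4.00, N 2.00

C3H4N2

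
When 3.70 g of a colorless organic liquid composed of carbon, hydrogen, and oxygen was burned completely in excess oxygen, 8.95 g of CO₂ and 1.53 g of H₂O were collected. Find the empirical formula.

C6H5O2

mol C = 8.95 g CO₂ ÷ 44.009 g/mol = 0.2034 mol
mol H = 2 × 1.53 g H₂O ÷ 18.015 g/mol = 0.1699 mol
mass O = 3.70 − (2.443 + 0.1712) = 1.086 g → mol O = 1.086 ÷ 15.999 = 0.06789 mol
Divide by the smallest (0.06789 mol): C 2.996, H 2.502, O 1.000
Multiplying each by 2 gives whole numbers: C 5.99, H 5.00, O 2.00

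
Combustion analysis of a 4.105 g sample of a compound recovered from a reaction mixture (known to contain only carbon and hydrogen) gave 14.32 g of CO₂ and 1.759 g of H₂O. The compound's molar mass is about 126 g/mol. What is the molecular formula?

mol C = 14.32 g CO₂ ÷ 44.009 g/mol = 0.32539 mol
mol H = 2 × 1.759 g H₂O ÷ 18.015 g/mol = 0.19528 mol
Divide by the smallest (0.19528 mol): C 1.666, H 1.000
Multiplying each by 3 gives whole numbers: C 5.00, H 3.00
Empirical formula: C5H3
Empirical-formula mass = 63.08 g/mol; 126 ÷ 63.08 ≈ 2, so the molecular formula is C10H6.

C10H6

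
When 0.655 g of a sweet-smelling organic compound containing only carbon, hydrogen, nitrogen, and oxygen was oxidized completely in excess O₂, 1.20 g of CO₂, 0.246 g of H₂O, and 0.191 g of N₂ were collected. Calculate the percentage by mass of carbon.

50.0%

mol C = 1.20 g CO₂ ÷ 44.009 g/mol = 0.02727 mol
mol H = 2 × 0.246 g H₂O ÷ 18.015 g/mol = 0.02731 mol
mol N = 2 × 0.191 g N₂ ÷ 28.014 g/mol = 0.01364 mol
mass O = 0.655 − (0.3275 + 0.02753 + 0.1910) = 0.1090 g → mol O = 0.1090 ÷ 15.999 = 0.006811 mol
mass % C = 0.3275 g ÷ 0.655 g × 100%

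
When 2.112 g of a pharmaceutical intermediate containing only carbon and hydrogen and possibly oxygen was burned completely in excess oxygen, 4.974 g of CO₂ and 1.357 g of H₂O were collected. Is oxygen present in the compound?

yes

mol C = 4.974 g CO₂ ÷ 44.009 g/mol = 0.11302 mol
mol H = 2 × 1.357 g H₂O ÷ 18.015 g/mol = 0.15065 mol
C and H account for only 1.5094 g of the 2.112 g sample; the remaining 0.60263 g must be oxygen.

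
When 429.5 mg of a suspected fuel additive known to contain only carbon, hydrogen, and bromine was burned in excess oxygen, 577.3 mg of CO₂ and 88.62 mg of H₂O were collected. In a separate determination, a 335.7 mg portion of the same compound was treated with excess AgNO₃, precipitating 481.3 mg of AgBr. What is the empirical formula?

mol C = 0.5773 g CO₂ ÷ 44.009 g/mol = 0.013118 mol
mol H = 2 × 0.08862 g H₂O ÷ 18.015 g/mol = 0.0098385 mol
From the AgBr data: mol Br per gram of compound = (0.4813 ÷ 187.772) ÷ 0.3357 = 0.0076354 mol/g, so in the 0.4295 g combustion sample mol Br = 0.0032794 mol
Divide by the smallest (0.0032794 mol): C 4.000, H 3.000, Br 1.000

C4H3Br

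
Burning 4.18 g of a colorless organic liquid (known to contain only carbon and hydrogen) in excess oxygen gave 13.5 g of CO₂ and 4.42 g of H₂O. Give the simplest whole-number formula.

mol C = 13.5 g CO₂ ÷ 44.009 g/mol = 0.3068 mol
mol H = 2 × 4.42 g H₂O ÷ 18.015 g/mol = 0.4907 mol
Divide by the smallest (0.3068 mol): C 1.000, H 1.600
Multiplying each by 5 gives whole numbers: C 5.00, H 8.00

C5H8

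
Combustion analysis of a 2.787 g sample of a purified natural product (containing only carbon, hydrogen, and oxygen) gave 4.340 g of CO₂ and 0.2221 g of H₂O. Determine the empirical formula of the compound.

C4HO4

mol C = 4.340 g CO₂ ÷ 44.009 g/mol = 0.098616 mol
mol H = 2 × 0.2221 g H₂O ÷ 18.015 g/mol = 0.024657 mol
mass O = 2.787 − (1.1845 + 0.024854) = 1.5777 g → mol O = 1.5777 ÷ 15.999 = 0.098610 mol
Divide by the smallest (0.024657 mol): C 3.999, H 1.000, O 3.999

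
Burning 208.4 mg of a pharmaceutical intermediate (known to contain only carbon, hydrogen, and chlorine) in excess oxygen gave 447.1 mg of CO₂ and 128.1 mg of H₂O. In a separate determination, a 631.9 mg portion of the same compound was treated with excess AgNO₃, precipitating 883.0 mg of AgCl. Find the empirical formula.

C5H7Cl

mol C = 0.4471 g CO₂ ÷ 44.009 g/mol = 0.010159 mol
mol H = 2 × 0.1281 g H₂O ÷ 18.015 g/mol = 0.014221 mol
From the AgCl data: mol Cl per gram of compound = (0.8830 ÷ 143.318) ÷ 0.6319 = 0.0097502 mol/g, so in the 0.2084 g combustion sample mol Cl = 0.0020319 mol
Divide by the smallest (0.0020319 mol): C 5.000, H 6.999, Cl 1.000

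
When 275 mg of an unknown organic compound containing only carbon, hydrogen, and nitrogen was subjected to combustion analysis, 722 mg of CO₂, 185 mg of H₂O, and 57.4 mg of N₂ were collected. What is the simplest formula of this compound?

C4H5N

mol C = 0.722 g CO₂ ÷ 44.009 g/mol = 0.01641 mol
mol H = 2 × 0.185 g H₂O ÷ 18.015 g/mol = 0.02054 mol
mol N = 2 × 0.0574 g N₂ ÷ 28.014 g/mol = 0.004098 mol
Divide by the smallest (0.004098 mol): C 4.003, H 5.012, N 1.000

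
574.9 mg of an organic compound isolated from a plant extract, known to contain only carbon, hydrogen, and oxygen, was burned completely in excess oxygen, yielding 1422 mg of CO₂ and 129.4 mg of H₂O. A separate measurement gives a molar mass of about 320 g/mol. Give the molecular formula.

C18H8O6

mol C = 1.422 g CO₂ ÷ 44.009 g/mol = 0.032312 mol
mol H = 2 × 0.1294 g H₂O ÷ 18.015 g/mol = 0.014366 mol
mass O = 0.5749 − (0.38809 + 0.014481) = 0.17232 g → mol O = 0.17232 ÷ 15.999 = 0.010771 mol
Divide by the smallest (0.010771 mol): C 3.000, H 1.334, O 1.000
Multiplying each by 3 gives whole numbers: C 9.00, H 4.00, O 3.00
Empirical formula: C9H4O3
Empirical-formula mass = 160.13 g/mol; 320 ÷ 160.13 ≈ 2, so the molecular formula is C18H8O6.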